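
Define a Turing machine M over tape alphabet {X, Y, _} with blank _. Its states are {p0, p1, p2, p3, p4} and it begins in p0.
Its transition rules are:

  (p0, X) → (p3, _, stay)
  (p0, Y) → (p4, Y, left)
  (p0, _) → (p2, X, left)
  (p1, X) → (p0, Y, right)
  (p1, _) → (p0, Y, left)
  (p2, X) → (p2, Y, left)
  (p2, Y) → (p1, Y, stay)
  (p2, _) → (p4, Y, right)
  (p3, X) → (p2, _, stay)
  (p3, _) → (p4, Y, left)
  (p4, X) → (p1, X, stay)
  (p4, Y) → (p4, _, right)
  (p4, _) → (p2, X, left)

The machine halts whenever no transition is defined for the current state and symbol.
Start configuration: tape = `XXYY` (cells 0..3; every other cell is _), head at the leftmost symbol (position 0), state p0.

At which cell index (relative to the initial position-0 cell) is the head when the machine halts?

4

p0 | __[X]XYY__   read X → write _, move stay, go to p3
p3 | __[_]XYY__   read _ → write Y, move left, go to p4
p4 | _[_]YXYY__   read _ → write X, move left, go to p2
p2 | [_]XYXYY__   read _ → write Y, move right, go to p4
p4 | Y[X]YXYY__   read X → write X, move stay, go to p1
p1 | Y[X]YXYY__   read X → write Y, move right, go to p0
p0 | YY[Y]XYY__   read Y → write Y, move left, go to p4
p4 | Y[Y]YXYY__   read Y → write _, move right, go to p4
p4 | Y_[Y]XYY__   read Y → write _, move right, go to p4
p4 | Y__[X]YY__   read X → write X, move stay, go to p1
p1 | Y__[X]YY__   read X → write Y, move right, go to p0
p0 | Y__Y[Y]Y__   read Y → write Y, move left, go to p4
p4 | Y__[Y]YY__   read Y → write _, move right, go to p4
p4 | Y___[Y]Y__   read Y → write _, move right, go to p4
p4 | Y____[Y]__   read Y → write _, move right, go to p4
p4 | Y_____[_]_   read _ → write X, move left, go to p2
p2 | Y____[_]X_   read _ → write Y, move right, go to p4
p4 | Y____Y[X]_   read X → write X, move stay, go to p1
p1 | Y____Y[X]_   read X → write Y, move right, go to p0
p0 | Y____YY[_]   read _ → write X, move left, go to p2
p2 | Y____Y[Y]X   read Y → write Y, move stay, go to p1
p1 | Y____Y[Y]X
At halt the head is at cell 4.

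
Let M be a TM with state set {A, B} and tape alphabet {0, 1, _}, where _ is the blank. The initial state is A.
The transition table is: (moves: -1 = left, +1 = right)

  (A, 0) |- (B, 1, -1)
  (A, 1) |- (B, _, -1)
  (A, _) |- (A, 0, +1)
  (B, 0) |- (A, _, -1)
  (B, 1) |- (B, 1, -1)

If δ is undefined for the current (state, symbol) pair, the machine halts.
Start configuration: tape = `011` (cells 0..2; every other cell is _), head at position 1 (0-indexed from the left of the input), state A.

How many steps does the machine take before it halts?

A | ___0[1]1   read 1 → write _, move -1, go to B
B | ___[0]_1   read 0 → write _, move -1, go to A
A | __[_]__1   read _ → write 0, move +1, go to A
A | __0[_]_1   read _ → write 0, move +1, go to A
A | __00[_]1   read _ → write 0, move +1, go to A
A | __000[1]   read 1 → write _, move -1, go to B
B | __00[0]_   read 0 → write _, move -1, go to A
A | __0[0]__   read 0 → write 1, move -1, go to B
B | __[0]1__   read 0 → write _, move -1, go to A
A | _[_]_1__   read _ → write 0, move +1, go to A
A | _0[_]1__   read _ → write 0, move +1, go to A
A | _00[1]__   read 1 → write _, move -1, go to B
B | _0[0]___   read 0 → write _, move -1, go to A
A | _[0]____   read 0 → write 1, move -1, go to B
B | [_]1____
M halts after 14 transitions.

14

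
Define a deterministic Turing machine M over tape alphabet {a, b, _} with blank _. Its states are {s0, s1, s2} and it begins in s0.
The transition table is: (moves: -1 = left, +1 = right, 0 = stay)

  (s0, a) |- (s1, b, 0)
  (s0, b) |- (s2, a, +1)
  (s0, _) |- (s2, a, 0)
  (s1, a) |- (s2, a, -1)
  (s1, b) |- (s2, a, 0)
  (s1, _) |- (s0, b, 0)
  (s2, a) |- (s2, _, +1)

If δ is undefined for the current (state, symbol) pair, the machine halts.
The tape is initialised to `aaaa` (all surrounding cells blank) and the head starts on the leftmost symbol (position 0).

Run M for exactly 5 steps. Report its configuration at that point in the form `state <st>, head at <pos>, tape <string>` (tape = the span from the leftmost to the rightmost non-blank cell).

state s2, head at 3, tape a

s0 | [a]aaa   read a → write b, move 0, go to s1
s1 | [b]aaa   read b → write a, move 0, go to s2
s2 | [a]aaa   read a → write _, move +1, go to s2
s2 | _[a]aa   read a → write _, move +1, go to s2
s2 | __[a]a   read a → write _, move +1, go to s2
s2 | ___[a]
After 5 steps: state s2, head at 3, tape a.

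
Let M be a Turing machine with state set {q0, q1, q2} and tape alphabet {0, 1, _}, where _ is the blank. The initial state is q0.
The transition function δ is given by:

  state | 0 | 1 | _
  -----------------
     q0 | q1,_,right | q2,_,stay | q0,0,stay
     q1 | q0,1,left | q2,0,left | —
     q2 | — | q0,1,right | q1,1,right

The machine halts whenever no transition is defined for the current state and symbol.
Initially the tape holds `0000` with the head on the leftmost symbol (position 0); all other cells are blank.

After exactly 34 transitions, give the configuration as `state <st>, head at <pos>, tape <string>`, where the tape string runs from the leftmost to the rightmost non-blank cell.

state=q0 head=0 tape=[0]000_   (q0,0)→(q1,_,right)
state=q1 head=1 tape=_[0]00_   (q1,0)→(q0,1,left)
state=q0 head=0 tape=[_]100_   (q0,_)→(q0,0,stay)
state=q0 head=0 tape=[0]100_   (q0,0)→(q1,_,right)
state=q1 head=1 tape=_[1]00_   (q1,1)→(q2,0,left)
state=q2 head=0 tape=[_]000_   (q2,_)→(q1,1,right)
state=q1 head=1 tape=1[0]00_   (q1,0)→(q0,1,left)
state=q0 head=0 tape=[1]100_   (q0,1)→(q2,_,stay)
state=q2 head=0 tape=[_]100_   (q2,_)→(q1,1,right)
state=q1 head=1 tape=1[1]00_   (q1,1)→(q2,0,left)
state=q2 head=0 tape=[1]000_   (q2,1)→(q0,1,right)
state=q0 head=1 tape=1[0]00_   (q0,0)→(q1,_,right)
state=q1 head=2 tape=1_[0]0_   (q1,0)→(q0,1,left)
state=q0 head=1 tape=1[_]10_   (q0,_)→(q0,0,stay)
state=q0 head=1 tape=1[0]10_   (q0,0)→(q1,_,right)
state=q1 head=2 tape=1_[1]0_   (q1,1)→(q2,0,left)
state=q2 head=1 tape=1[_]00_   (q2,_)→(q1,1,right)
state=q1 head=2 tape=11[0]0_   (q1,0)→(q0,1,left)
state=q0 head=1 tape=1[1]10_   (q0,1)→(q2,_,stay)
state=q2 head=1 tape=1[_]10_   (q2,_)→(q1,1,right)
state=q1 head=2 tape=11[1]0_   (q1,1)→(q2,0,left)
state=q2 head=1 tape=1[1]00_   (q2,1)→(q0,1,right)
state=q0 head=2 tape=11[0]0_   (q0,0)→(q1,_,right)
state=q1 head=3 tape=11_[0]_   (q1,0)→(q0,1,left)
state=q0 head=2 tape=11[_]1_   (q0,_)→(q0,0,stay)
state=q0 head=2 tape=11[0]1_   (q0,0)→(q1,_,right)
state=q1 head=3 tape=11_[1]_   (q1,1)→(q2,0,left)
state=q2 head=2 tape=11[_]0_   (q2,_)→(q1,1,right)
state=q1 head=3 tape=111[0]_   (q1,0)→(q0,1,left)
state=q0 head=2 tape=11[1]1_   (q0,1)→(q2,_,stay)
state=q2 head=2 tape=11[_]1_   (q2,_)→(q1,1,right)
state=q1 head=3 tape=111[1]_   (q1,1)→(q2,0,left)
state=q2 head=2 tape=11[1]0_   (q2,1)→(q0,1,right)
state=q0 head=3 tape=111[0]_   (q0,0)→(q1,_,right)
state=q1 head=4 tape=111_[_]
After 34 steps: state q1, head at 4, tape 111.

state q1, head at 4, tape 111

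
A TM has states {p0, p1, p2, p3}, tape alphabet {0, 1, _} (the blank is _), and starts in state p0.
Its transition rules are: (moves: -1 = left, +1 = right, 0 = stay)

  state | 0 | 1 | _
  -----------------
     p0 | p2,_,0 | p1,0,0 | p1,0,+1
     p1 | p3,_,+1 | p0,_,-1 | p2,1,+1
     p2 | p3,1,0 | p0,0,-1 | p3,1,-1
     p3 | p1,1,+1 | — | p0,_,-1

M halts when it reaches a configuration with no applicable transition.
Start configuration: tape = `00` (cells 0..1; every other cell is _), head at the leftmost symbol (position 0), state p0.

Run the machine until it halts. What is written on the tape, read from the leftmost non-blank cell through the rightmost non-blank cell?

0_1011

p0 | __[0]0__   read 0 → write _, move 0, go to p2
p2 | __[_]0__   read _ → write 1, move -1, go to p3
p3 | _[_]10__   read _ → write _, move -1, go to p0
p0 | [_]_10__   read _ → write 0, move +1, go to p1
p1 | 0[_]10__   read _ → write 1, move +1, go to p2
p2 | 01[1]0__   read 1 → write 0, move -1, go to p0
p0 | 0[1]00__   read 1 → write 0, move 0, go to p1
p1 | 0[0]00__   read 0 → write _, move +1, go to p3
p3 | 0_[0]0__   read 0 → write 1, move +1, go to p1
p1 | 0_1[0]__   read 0 → write _, move +1, go to p3
p3 | 0_1_[_]_   read _ → write _, move -1, go to p0
p0 | 0_1[_]__   read _ → write 0, move +1, go to p1
p1 | 0_10[_]_   read _ → write 1, move +1, go to p2
p2 | 0_101[_]   read _ → write 1, move -1, go to p3
p3 | 0_10[1]1
The non-blank tape span at halt is 0_1011.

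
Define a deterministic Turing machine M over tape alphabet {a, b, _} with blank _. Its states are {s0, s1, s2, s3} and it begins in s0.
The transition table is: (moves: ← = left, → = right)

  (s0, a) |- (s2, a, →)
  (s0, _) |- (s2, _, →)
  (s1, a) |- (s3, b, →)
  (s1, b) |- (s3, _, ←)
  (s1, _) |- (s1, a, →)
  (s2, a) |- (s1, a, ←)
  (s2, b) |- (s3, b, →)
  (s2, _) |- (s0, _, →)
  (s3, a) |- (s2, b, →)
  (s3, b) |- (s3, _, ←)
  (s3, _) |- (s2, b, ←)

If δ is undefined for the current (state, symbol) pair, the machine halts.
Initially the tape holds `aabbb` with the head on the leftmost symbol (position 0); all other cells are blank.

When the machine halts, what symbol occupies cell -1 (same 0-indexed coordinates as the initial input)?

state=s0 head=0 tape=__[a]abbb   (s0,a)→(s2,a,→)
state=s2 head=1 tape=__a[a]bbb   (s2,a)→(s1,a,←)
state=s1 head=0 tape=__[a]abbb   (s1,a)→(s3,b,→)
state=s3 head=1 tape=__b[a]bbb   (s3,a)→(s2,b,→)
state=s2 head=2 tape=__bb[b]bb   (s2,b)→(s3,b,→)
state=s3 head=3 tape=__bbb[b]b   (s3,b)→(s3,_,←)
state=s3 head=2 tape=__bb[b]_b   (s3,b)→(s3,_,←)
state=s3 head=1 tape=__b[b]__b   (s3,b)→(s3,_,←)
state=s3 head=0 tape=__[b]___b   (s3,b)→(s3,_,←)
state=s3 head=-1 tape=_[_]____b   (s3,_)→(s2,b,←)
state=s2 head=-2 tape=[_]b____b   (s2,_)→(s0,_,→)
state=s0 head=-1 tape=_[b]____b
Cell -1 holds b when M halts.

b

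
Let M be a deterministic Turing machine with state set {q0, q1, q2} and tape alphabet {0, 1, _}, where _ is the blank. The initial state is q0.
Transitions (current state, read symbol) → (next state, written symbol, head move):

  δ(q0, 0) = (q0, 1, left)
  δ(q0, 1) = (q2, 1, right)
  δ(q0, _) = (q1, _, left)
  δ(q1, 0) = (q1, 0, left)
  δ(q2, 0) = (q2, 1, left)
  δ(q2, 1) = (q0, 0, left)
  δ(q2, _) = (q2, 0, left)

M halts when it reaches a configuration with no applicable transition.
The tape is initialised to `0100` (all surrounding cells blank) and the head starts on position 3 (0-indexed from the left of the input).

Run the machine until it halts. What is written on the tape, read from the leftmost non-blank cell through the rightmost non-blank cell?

state=q0 head=3 tape=__010[0]   (q0,0)→(q0,1,left)
state=q0 head=2 tape=__01[0]1   (q0,0)→(q0,1,left)
state=q0 head=1 tape=__0[1]11   (q0,1)→(q2,1,right)
state=q2 head=2 tape=__01[1]1   (q2,1)→(q0,0,left)
state=q0 head=1 tape=__0[1]01   (q0,1)→(q2,1,right)
state=q2 head=2 tape=__01[0]1   (q2,0)→(q2,1,left)
state=q2 head=1 tape=__0[1]11   (q2,1)→(q0,0,left)
state=q0 head=0 tape=__[0]011   (q0,0)→(q0,1,left)
state=q0 head=-1 tape=_[_]1011   (q0,_)→(q1,_,left)
state=q1 head=-2 tape=[_]_1011
The non-blank tape span at halt is 1011.

1011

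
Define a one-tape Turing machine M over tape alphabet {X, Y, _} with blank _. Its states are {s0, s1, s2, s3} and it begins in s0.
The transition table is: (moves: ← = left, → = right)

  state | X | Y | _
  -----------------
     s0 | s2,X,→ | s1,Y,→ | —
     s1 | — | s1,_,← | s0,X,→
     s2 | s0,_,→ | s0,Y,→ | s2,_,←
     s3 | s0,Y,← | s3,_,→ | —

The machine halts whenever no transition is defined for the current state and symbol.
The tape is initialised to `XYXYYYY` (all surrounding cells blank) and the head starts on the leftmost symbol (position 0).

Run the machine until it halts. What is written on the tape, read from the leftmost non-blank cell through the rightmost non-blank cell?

XYX___Y

s0 | [X]YXYYYY   read X → write X, move →, go to s2
s2 | X[Y]XYYYY   read Y → write Y, move →, go to s0
s0 | XY[X]YYYY   read X → write X, move →, go to s2
s2 | XYX[Y]YYY   read Y → write Y, move →, go to s0
s0 | XYXY[Y]YY   read Y → write Y, move →, go to s1
s1 | XYXYY[Y]Y   read Y → write _, move ←, go to s1
s1 | XYXY[Y]_Y   read Y → write _, move ←, go to s1
s1 | XYX[Y]__Y   read Y → write _, move ←, go to s1
s1 | XY[X]___Y
The non-blank tape span at halt is XYX___Y.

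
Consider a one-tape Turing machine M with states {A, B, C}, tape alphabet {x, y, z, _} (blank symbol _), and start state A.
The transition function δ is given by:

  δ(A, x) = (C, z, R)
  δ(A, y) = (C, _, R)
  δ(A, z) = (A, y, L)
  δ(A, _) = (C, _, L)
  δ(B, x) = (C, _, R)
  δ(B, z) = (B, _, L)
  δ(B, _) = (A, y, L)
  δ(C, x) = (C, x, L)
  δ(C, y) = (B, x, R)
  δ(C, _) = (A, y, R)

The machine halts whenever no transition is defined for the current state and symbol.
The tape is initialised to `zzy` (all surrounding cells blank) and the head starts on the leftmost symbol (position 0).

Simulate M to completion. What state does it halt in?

A | __[z]zy   read z → write y, move L, go to A
A | _[_]yzy   read _ → write _, move L, go to C
C | [_]_yzy   read _ → write y, move R, go to A
A | y[_]yzy   read _ → write _, move L, go to C
C | [y]_yzy   read y → write x, move R, go to B
B | x[_]yzy   read _ → write y, move L, go to A
A | [x]yyzy   read x → write z, move R, go to C
C | z[y]yzy   read y → write x, move R, go to B
B | zx[y]zy
No transition is defined for (B, y); M halts in state B.

B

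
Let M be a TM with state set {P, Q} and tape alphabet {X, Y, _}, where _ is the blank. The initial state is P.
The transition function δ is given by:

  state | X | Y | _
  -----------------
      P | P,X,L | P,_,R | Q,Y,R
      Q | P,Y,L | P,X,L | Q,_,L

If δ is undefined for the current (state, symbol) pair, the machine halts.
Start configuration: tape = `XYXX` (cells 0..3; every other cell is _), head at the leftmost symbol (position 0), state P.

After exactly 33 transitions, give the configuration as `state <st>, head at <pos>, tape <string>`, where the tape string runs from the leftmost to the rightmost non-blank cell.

P | _[X]YXX____   read X → write X, move L, go to P
P | [_]XYXX____   read _ → write Y, move R, go to Q
Q | Y[X]YXX____   read X → write Y, move L, go to P
P | [Y]YYXX____   read Y → write _, move R, go to P
P | _[Y]YXX____   read Y → write _, move R, go to P
P | __[Y]XX____   read Y → write _, move R, go to P
P | ___[X]X____   read X → write X, move L, go to P
P | __[_]XX____   read _ → write Y, move R, go to Q
Q | __Y[X]X____   read X → write Y, move L, go to P
P | __[Y]YX____   read Y → write _, move R, go to P
P | ___[Y]X____   read Y → write _, move R, go to P
P | ____[X]____   read X → write X, move L, go to P
P | ___[_]X____   read _ → write Y, move R, go to Q
Q | ___Y[X]____   read X → write Y, move L, go to P
P | ___[Y]Y____   read Y → write _, move R, go to P
P | ____[Y]____   read Y → write _, move R, go to P
P | _____[_]___   read _ → write Y, move R, go to Q
Q | _____Y[_]__   read _ → write _, move L, go to Q
Q | _____[Y]___   read Y → write X, move L, go to P
P | ____[_]X___   read _ → write Y, move R, go to Q
Q | ____Y[X]___   read X → write Y, move L, go to P
P | ____[Y]Y___   read Y → write _, move R, go to P
P | _____[Y]___   read Y → write _, move R, go to P
P | ______[_]__   read _ → write Y, move R, go to Q
Q | ______Y[_]_   read _ → write _, move L, go to Q
Q | ______[Y]__   read Y → write X, move L, go to P
P | _____[_]X__   read _ → write Y, move R, go to Q
Q | _____Y[X]__   read X → write Y, move L, go to P
P | _____[Y]Y__   read Y → write _, move R, go to P
P | ______[Y]__   read Y → write _, move R, go to P
P | _______[_]_   read _ → write Y, move R, go to Q
Q | _______Y[_]   read _ → write _, move L, go to Q
Q | _______[Y]_   read Y → write X, move L, go to P
P | ______[_]X_
After 33 steps: state P, head at 5, tape X.

state P, head at 5, tape X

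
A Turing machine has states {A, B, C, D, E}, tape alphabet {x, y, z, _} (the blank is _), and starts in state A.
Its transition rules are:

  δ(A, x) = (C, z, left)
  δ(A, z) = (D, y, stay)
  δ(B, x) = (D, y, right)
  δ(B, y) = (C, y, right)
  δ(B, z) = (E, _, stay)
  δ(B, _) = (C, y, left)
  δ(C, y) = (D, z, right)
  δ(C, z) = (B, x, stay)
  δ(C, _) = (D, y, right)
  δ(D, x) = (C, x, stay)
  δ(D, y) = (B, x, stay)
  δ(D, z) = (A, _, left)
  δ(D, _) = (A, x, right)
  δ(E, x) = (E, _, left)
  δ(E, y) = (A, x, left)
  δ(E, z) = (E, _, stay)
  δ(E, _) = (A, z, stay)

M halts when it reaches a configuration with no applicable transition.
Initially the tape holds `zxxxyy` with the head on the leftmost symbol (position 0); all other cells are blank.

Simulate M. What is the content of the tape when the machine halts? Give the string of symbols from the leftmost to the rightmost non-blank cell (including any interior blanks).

yxxxyy

state=A head=0 tape=[z]xxxyy   (A,z)→(D,y,stay)
state=D head=0 tape=[y]xxxyy   (D,y)→(B,x,stay)
state=B head=0 tape=[x]xxxyy   (B,x)→(D,y,right)
state=D head=1 tape=y[x]xxyy   (D,x)→(C,x,stay)
state=C head=1 tape=y[x]xxyy
The non-blank tape span at halt is yxxxyy.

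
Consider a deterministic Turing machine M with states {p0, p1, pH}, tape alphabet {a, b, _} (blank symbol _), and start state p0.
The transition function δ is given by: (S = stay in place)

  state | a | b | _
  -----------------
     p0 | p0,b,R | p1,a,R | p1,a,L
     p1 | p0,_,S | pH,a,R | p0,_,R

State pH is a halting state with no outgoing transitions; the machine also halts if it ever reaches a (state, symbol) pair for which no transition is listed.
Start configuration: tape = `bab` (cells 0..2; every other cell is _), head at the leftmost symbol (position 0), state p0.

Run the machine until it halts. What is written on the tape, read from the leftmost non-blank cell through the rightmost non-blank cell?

state=p0 head=0 tape=_[b]ab___   (p0,b)→(p1,a,R)
state=p1 head=1 tape=_a[a]b___   (p1,a)→(p0,_,S)
state=p0 head=1 tape=_a[_]b___   (p0,_)→(p1,a,L)
state=p1 head=0 tape=_[a]ab___   (p1,a)→(p0,_,S)
state=p0 head=0 tape=_[_]ab___   (p0,_)→(p1,a,L)
state=p1 head=-1 tape=[_]aab___   (p1,_)→(p0,_,R)
state=p0 head=0 tape=_[a]ab___   (p0,a)→(p0,b,R)
state=p0 head=1 tape=_b[a]b___   (p0,a)→(p0,b,R)
state=p0 head=2 tape=_bb[b]___   (p0,b)→(p1,a,R)
state=p1 head=3 tape=_bba[_]__   (p1,_)→(p0,_,R)
state=p0 head=4 tape=_bba_[_]_   (p0,_)→(p1,a,L)
state=p1 head=3 tape=_bba[_]a_   (p1,_)→(p0,_,R)
state=p0 head=4 tape=_bba_[a]_   (p0,a)→(p0,b,R)
state=p0 head=5 tape=_bba_b[_]   (p0,_)→(p1,a,L)
state=p1 head=4 tape=_bba_[b]a   (p1,b)→(pH,a,R)
state=pH head=5 tape=_bba_a[a]
The non-blank tape span at halt is bba_aa.

bba_aa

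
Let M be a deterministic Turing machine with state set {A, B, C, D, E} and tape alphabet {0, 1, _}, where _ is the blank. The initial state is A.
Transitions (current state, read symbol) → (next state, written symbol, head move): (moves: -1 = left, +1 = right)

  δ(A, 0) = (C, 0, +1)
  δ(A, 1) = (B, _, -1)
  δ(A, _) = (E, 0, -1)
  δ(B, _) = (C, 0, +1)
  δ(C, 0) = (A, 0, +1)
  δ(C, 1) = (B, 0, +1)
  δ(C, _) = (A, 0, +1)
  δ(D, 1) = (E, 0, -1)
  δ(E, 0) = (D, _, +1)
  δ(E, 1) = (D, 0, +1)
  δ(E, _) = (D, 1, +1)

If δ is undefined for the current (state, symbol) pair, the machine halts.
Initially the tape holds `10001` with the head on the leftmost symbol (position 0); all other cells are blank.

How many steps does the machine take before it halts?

state=A head=0 tape=_[1]0001___   (A,1)→(B,_,-1)
state=B head=-1 tape=[_]_0001___   (B,_)→(C,0,+1)
state=C head=0 tape=0[_]0001___   (C,_)→(A,0,+1)
state=A head=1 tape=00[0]001___   (A,0)→(C,0,+1)
state=C head=2 tape=000[0]01___   (C,0)→(A,0,+1)
state=A head=3 tape=0000[0]1___   (A,0)→(C,0,+1)
state=C head=4 tape=00000[1]___   (C,1)→(B,0,+1)
state=B head=5 tape=000000[_]__   (B,_)→(C,0,+1)
state=C head=6 tape=0000000[_]_   (C,_)→(A,0,+1)
state=A head=7 tape=00000000[_]   (A,_)→(E,0,-1)
state=E head=6 tape=0000000[0]0   (E,0)→(D,_,+1)
state=D head=7 tape=0000000_[0]
M halts after 11 transitions.

11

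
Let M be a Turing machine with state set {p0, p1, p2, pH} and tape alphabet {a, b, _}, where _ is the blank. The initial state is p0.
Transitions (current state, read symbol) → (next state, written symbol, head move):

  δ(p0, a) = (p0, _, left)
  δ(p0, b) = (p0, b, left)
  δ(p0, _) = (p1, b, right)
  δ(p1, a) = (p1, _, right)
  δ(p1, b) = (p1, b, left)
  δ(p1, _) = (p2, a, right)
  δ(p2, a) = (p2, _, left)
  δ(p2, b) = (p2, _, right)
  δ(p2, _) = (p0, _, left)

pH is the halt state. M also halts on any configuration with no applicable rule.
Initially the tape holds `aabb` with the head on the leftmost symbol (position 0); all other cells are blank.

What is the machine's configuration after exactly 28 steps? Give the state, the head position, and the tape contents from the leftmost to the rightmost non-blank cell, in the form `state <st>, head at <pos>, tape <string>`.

state=p0 head=0 tape=___[a]abb   (p0,a)→(p0,_,left)
state=p0 head=-1 tape=__[_]_abb   (p0,_)→(p1,b,right)
state=p1 head=0 tape=__b[_]abb   (p1,_)→(p2,a,right)
state=p2 head=1 tape=__ba[a]bb   (p2,a)→(p2,_,left)
state=p2 head=0 tape=__b[a]_bb   (p2,a)→(p2,_,left)
state=p2 head=-1 tape=__[b]__bb   (p2,b)→(p2,_,right)
state=p2 head=0 tape=___[_]_bb   (p2,_)→(p0,_,left)
state=p0 head=-1 tape=__[_]__bb   (p0,_)→(p1,b,right)
state=p1 head=0 tape=__b[_]_bb   (p1,_)→(p2,a,right)
state=p2 head=1 tape=__ba[_]bb   (p2,_)→(p0,_,left)
state=p0 head=0 tape=__b[a]_bb   (p0,a)→(p0,_,left)
state=p0 head=-1 tape=__[b]__bb   (p0,b)→(p0,b,left)
state=p0 head=-2 tape=_[_]b__bb   (p0,_)→(p1,b,right)
state=p1 head=-1 tape=_b[b]__bb   (p1,b)→(p1,b,left)
state=p1 head=-2 tape=_[b]b__bb   (p1,b)→(p1,b,left)
state=p1 head=-3 tape=[_]bb__bb   (p1,_)→(p2,a,right)
state=p2 head=-2 tape=a[b]b__bb   (p2,b)→(p2,_,right)
state=p2 head=-1 tape=a_[b]__bb   (p2,b)→(p2,_,right)
state=p2 head=0 tape=a__[_]_bb   (p2,_)→(p0,_,left)
state=p0 head=-1 tape=a_[_]__bb   (p0,_)→(p1,b,right)
state=p1 head=0 tape=a_b[_]_bb   (p1,_)→(p2,a,right)
state=p2 head=1 tape=a_ba[_]bb   (p2,_)→(p0,_,left)
state=p0 head=0 tape=a_b[a]_bb   (p0,a)→(p0,_,left)
state=p0 head=-1 tape=a_[b]__bb   (p0,b)→(p0,b,left)
state=p0 head=-2 tape=a[_]b__bb   (p0,_)→(p1,b,right)
state=p1 head=-1 tape=ab[b]__bb   (p1,b)→(p1,b,left)
state=p1 head=-2 tape=a[b]b__bb   (p1,b)→(p1,b,left)
state=p1 head=-3 tape=[a]bb__bb   (p1,a)→(p1,_,right)
state=p1 head=-2 tape=_[b]b__bb
After 28 steps: state p1, head at -2, tape bb__bb.

state p1, head at -2, tape bb__bb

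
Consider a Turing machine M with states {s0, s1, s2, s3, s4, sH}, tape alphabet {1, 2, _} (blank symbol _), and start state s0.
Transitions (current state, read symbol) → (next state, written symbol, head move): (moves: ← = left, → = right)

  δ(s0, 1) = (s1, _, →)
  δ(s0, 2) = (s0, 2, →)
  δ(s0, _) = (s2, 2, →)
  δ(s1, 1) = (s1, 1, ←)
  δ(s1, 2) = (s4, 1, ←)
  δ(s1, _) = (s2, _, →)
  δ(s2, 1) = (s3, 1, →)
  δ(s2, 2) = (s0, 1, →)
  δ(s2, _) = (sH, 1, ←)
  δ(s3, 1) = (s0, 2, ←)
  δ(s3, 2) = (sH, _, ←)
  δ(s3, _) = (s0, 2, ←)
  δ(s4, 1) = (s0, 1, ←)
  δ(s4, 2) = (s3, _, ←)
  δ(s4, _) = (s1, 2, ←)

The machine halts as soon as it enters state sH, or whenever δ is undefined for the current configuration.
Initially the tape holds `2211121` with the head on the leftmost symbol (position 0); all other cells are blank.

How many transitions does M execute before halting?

state=s0 head=0 tape=[2]211121   (s0,2)→(s0,2,→)
state=s0 head=1 tape=2[2]11121   (s0,2)→(s0,2,→)
state=s0 head=2 tape=22[1]1121   (s0,1)→(s1,_,→)
state=s1 head=3 tape=22_[1]121   (s1,1)→(s1,1,←)
state=s1 head=2 tape=22[_]1121   (s1,_)→(s2,_,→)
state=s2 head=3 tape=22_[1]121   (s2,1)→(s3,1,→)
state=s3 head=4 tape=22_1[1]21   (s3,1)→(s0,2,←)
state=s0 head=3 tape=22_[1]221   (s0,1)→(s1,_,→)
state=s1 head=4 tape=22__[2]21   (s1,2)→(s4,1,←)
state=s4 head=3 tape=22_[_]121   (s4,_)→(s1,2,←)
state=s1 head=2 tape=22[_]2121   (s1,_)→(s2,_,→)
state=s2 head=3 tape=22_[2]121   (s2,2)→(s0,1,→)
state=s0 head=4 tape=22_1[1]21   (s0,1)→(s1,_,→)
state=s1 head=5 tape=22_1_[2]1   (s1,2)→(s4,1,←)
state=s4 head=4 tape=22_1[_]11   (s4,_)→(s1,2,←)
state=s1 head=3 tape=22_[1]211   (s1,1)→(s1,1,←)
state=s1 head=2 tape=22[_]1211   (s1,_)→(s2,_,→)
state=s2 head=3 tape=22_[1]211   (s2,1)→(s3,1,→)
state=s3 head=4 tape=22_1[2]11   (s3,2)→(sH,_,←)
state=sH head=3 tape=22_[1]_11
M halts after 19 transitions.

19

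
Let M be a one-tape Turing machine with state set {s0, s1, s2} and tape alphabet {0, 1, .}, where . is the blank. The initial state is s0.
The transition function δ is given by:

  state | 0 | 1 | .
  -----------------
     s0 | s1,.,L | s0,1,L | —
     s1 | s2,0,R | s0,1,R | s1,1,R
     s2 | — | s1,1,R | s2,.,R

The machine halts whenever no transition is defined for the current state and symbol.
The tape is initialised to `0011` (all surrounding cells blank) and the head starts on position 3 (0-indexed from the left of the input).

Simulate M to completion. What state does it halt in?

state=s0 head=3 tape=001[1].   (s0,1)→(s0,1,L)
state=s0 head=2 tape=00[1]1.   (s0,1)→(s0,1,L)
state=s0 head=1 tape=0[0]11.   (s0,0)→(s1,.,L)
state=s1 head=0 tape=[0].11.   (s1,0)→(s2,0,R)
state=s2 head=1 tape=0[.]11.   (s2,.)→(s2,.,R)
state=s2 head=2 tape=0.[1]1.   (s2,1)→(s1,1,R)
state=s1 head=3 tape=0.1[1].   (s1,1)→(s0,1,R)
state=s0 head=4 tape=0.11[.]
No transition is defined for (s0, .); M halts in state s0.

s0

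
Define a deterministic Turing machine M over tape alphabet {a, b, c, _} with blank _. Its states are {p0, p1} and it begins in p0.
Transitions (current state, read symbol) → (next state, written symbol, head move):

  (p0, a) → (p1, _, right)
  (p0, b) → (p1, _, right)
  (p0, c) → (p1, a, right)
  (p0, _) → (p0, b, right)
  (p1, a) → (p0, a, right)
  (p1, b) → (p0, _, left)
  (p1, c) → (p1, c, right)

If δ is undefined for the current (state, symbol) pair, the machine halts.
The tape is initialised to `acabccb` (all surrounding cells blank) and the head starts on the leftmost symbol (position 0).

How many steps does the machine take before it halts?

8

state=p0 head=0 tape=[a]cabccb   (p0,a)→(p1,_,right)
state=p1 head=1 tape=_[c]abccb   (p1,c)→(p1,c,right)
state=p1 head=2 tape=_c[a]bccb   (p1,a)→(p0,a,right)
state=p0 head=3 tape=_ca[b]ccb   (p0,b)→(p1,_,right)
state=p1 head=4 tape=_ca_[c]cb   (p1,c)→(p1,c,right)
state=p1 head=5 tape=_ca_c[c]b   (p1,c)→(p1,c,right)
state=p1 head=6 tape=_ca_cc[b]   (p1,b)→(p0,_,left)
state=p0 head=5 tape=_ca_c[c]_   (p0,c)→(p1,a,right)
state=p1 head=6 tape=_ca_ca[_]
M halts after 8 transitions.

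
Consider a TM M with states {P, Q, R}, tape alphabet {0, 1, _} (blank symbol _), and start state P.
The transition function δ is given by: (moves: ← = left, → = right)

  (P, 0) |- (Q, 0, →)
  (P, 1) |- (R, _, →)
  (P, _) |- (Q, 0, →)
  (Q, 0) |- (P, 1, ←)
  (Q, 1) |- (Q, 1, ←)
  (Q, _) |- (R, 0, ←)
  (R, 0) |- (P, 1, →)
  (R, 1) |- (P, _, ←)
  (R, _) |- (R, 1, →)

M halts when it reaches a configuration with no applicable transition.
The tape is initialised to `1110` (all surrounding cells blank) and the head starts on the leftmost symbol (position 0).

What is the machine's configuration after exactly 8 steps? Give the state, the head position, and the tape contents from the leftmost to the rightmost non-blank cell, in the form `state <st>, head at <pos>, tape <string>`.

state=P head=0 tape=[1]110   (P,1)→(R,_,→)
state=R head=1 tape=_[1]10   (R,1)→(P,_,←)
state=P head=0 tape=[_]_10   (P,_)→(Q,0,→)
state=Q head=1 tape=0[_]10   (Q,_)→(R,0,←)
state=R head=0 tape=[0]010   (R,0)→(P,1,→)
state=P head=1 tape=1[0]10   (P,0)→(Q,0,→)
state=Q head=2 tape=10[1]0   (Q,1)→(Q,1,←)
state=Q head=1 tape=1[0]10   (Q,0)→(P,1,←)
state=P head=0 tape=[1]110
After 8 steps: state P, head at 0, tape 1110.

state P, head at 0, tape 1110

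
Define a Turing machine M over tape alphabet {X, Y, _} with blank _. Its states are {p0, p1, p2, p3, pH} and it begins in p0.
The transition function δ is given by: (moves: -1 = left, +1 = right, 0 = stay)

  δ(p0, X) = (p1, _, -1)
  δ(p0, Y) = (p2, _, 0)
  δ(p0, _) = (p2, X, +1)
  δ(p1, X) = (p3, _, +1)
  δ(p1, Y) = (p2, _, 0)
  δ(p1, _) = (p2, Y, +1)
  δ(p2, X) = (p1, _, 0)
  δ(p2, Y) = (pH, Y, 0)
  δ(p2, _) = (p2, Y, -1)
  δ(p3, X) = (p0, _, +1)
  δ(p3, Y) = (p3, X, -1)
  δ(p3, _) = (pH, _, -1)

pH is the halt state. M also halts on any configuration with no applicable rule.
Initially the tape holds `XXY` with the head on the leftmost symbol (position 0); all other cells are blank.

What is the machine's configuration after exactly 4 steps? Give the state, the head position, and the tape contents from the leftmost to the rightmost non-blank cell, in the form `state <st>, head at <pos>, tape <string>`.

state=p0 head=0 tape=_[X]XY   (p0,X)→(p1,_,-1)
state=p1 head=-1 tape=[_]_XY   (p1,_)→(p2,Y,+1)
state=p2 head=0 tape=Y[_]XY   (p2,_)→(p2,Y,-1)
state=p2 head=-1 tape=[Y]YXY   (p2,Y)→(pH,Y,0)
state=pH head=-1 tape=[Y]YXY
After 4 steps: state pH, head at -1, tape YYXY.

state pH, head at -1, tape YYXY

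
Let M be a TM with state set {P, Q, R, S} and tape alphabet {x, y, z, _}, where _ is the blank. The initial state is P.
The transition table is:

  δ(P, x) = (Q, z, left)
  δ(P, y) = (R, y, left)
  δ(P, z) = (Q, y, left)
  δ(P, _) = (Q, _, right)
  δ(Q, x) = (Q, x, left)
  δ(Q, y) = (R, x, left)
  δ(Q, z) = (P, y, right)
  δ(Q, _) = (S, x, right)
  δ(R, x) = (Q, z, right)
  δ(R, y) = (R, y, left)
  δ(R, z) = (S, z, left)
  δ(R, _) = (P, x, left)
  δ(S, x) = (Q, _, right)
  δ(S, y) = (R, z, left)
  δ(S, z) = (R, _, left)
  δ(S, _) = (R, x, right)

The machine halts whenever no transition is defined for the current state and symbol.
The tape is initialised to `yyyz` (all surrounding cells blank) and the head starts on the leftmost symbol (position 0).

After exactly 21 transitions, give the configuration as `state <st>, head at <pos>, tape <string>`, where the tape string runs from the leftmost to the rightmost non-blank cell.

state=P head=0 tape=___[y]yyz   (P,y)→(R,y,left)
state=R head=-1 tape=__[_]yyyz   (R,_)→(P,x,left)
state=P head=-2 tape=_[_]xyyyz   (P,_)→(Q,_,right)
state=Q head=-1 tape=__[x]yyyz   (Q,x)→(Q,x,left)
state=Q head=-2 tape=_[_]xyyyz   (Q,_)→(S,x,right)
state=S head=-1 tape=_x[x]yyyz   (S,x)→(Q,_,right)
state=Q head=0 tape=_x_[y]yyz   (Q,y)→(R,x,left)
state=R head=-1 tape=_x[_]xyyz   (R,_)→(P,x,left)
state=P head=-2 tape=_[x]xxyyz   (P,x)→(Q,z,left)
state=Q head=-3 tape=[_]zxxyyz   (Q,_)→(S,x,right)
state=S head=-2 tape=x[z]xxyyz   (S,z)→(R,_,left)
state=R head=-3 tape=[x]_xxyyz   (R,x)→(Q,z,right)
state=Q head=-2 tape=z[_]xxyyz   (Q,_)→(S,x,right)
state=S head=-1 tape=zx[x]xyyz   (S,x)→(Q,_,right)
state=Q head=0 tape=zx_[x]yyz   (Q,x)→(Q,x,left)
state=Q head=-1 tape=zx[_]xyyz   (Q,_)→(S,x,right)
state=S head=0 tape=zxx[x]yyz   (S,x)→(Q,_,right)
state=Q head=1 tape=zxx_[y]yz   (Q,y)→(R,x,left)
state=R head=0 tape=zxx[_]xyz   (R,_)→(P,x,left)
state=P head=-1 tape=zx[x]xxyz   (P,x)→(Q,z,left)
state=Q head=-2 tape=z[x]zxxyz   (Q,x)→(Q,x,left)
state=Q head=-3 tape=[z]xzxxyz
After 21 steps: state Q, head at -3, tape zxzxxyz.

state Q, head at -3, tape zxzxxyz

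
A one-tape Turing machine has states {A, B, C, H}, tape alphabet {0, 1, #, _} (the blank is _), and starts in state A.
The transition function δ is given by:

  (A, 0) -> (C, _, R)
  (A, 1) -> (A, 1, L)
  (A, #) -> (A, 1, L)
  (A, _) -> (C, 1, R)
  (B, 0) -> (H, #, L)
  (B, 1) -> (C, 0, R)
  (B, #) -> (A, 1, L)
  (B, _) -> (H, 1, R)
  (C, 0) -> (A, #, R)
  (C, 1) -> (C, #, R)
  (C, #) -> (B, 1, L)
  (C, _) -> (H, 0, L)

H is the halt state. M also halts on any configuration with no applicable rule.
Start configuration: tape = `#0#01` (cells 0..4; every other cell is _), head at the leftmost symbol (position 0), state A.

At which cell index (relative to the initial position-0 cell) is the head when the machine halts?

A | ___[#]0#01_   read # → write 1, move L, go to A
A | __[_]10#01_   read _ → write 1, move R, go to C
C | __1[1]0#01_   read 1 → write #, move R, go to C
C | __1#[0]#01_   read 0 → write #, move R, go to A
A | __1##[#]01_   read # → write 1, move L, go to A
A | __1#[#]101_   read # → write 1, move L, go to A
A | __1[#]1101_   read # → write 1, move L, go to A
A | __[1]11101_   read 1 → write 1, move L, go to A
A | _[_]111101_   read _ → write 1, move R, go to C
C | _1[1]11101_   read 1 → write #, move R, go to C
C | _1#[1]1101_   read 1 → write #, move R, go to C
C | _1##[1]101_   read 1 → write #, move R, go to C
C | _1###[1]01_   read 1 → write #, move R, go to C
C | _1####[0]1_   read 0 → write #, move R, go to A
A | _1#####[1]_   read 1 → write 1, move L, go to A
A | _1####[#]1_   read # → write 1, move L, go to A
A | _1###[#]11_   read # → write 1, move L, go to A
A | _1##[#]111_   read # → write 1, move L, go to A
A | _1#[#]1111_   read # → write 1, move L, go to A
A | _1[#]11111_   read # → write 1, move L, go to A
A | _[1]111111_   read 1 → write 1, move L, go to A
A | [_]1111111_   read _ → write 1, move R, go to C
C | 1[1]111111_   read 1 → write #, move R, go to C
C | 1#[1]11111_   read 1 → write #, move R, go to C
C | 1##[1]1111_   read 1 → write #, move R, go to C
C | 1###[1]111_   read 1 → write #, move R, go to C
C | 1####[1]11_   read 1 → write #, move R, go to C
C | 1#####[1]1_   read 1 → write #, move R, go to C
C | 1######[1]_   read 1 → write #, move R, go to C
C | 1#######[_]   read _ → write 0, move L, go to H
H | 1######[#]0
At halt the head is at cell 4.

4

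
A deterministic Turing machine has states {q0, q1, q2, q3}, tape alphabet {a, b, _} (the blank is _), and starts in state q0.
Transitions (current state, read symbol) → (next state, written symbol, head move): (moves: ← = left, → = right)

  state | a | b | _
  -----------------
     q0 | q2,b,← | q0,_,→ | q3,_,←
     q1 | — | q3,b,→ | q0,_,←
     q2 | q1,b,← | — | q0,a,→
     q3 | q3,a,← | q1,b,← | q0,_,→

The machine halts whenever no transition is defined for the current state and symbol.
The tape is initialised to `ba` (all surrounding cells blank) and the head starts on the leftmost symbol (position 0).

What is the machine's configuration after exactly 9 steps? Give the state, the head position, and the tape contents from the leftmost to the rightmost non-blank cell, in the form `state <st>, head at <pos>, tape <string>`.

state=q0 head=0 tape=[b]a_   (q0,b)→(q0,_,→)
state=q0 head=1 tape=_[a]_   (q0,a)→(q2,b,←)
state=q2 head=0 tape=[_]b_   (q2,_)→(q0,a,→)
state=q0 head=1 tape=a[b]_   (q0,b)→(q0,_,→)
state=q0 head=2 tape=a_[_]   (q0,_)→(q3,_,←)
state=q3 head=1 tape=a[_]_   (q3,_)→(q0,_,→)
state=q0 head=2 tape=a_[_]   (q0,_)→(q3,_,←)
state=q3 head=1 tape=a[_]_   (q3,_)→(q0,_,→)
state=q0 head=2 tape=a_[_]   (q0,_)→(q3,_,←)
state=q3 head=1 tape=a[_]_
After 9 steps: state q3, head at 1, tape a.

state q3, head at 1, tape a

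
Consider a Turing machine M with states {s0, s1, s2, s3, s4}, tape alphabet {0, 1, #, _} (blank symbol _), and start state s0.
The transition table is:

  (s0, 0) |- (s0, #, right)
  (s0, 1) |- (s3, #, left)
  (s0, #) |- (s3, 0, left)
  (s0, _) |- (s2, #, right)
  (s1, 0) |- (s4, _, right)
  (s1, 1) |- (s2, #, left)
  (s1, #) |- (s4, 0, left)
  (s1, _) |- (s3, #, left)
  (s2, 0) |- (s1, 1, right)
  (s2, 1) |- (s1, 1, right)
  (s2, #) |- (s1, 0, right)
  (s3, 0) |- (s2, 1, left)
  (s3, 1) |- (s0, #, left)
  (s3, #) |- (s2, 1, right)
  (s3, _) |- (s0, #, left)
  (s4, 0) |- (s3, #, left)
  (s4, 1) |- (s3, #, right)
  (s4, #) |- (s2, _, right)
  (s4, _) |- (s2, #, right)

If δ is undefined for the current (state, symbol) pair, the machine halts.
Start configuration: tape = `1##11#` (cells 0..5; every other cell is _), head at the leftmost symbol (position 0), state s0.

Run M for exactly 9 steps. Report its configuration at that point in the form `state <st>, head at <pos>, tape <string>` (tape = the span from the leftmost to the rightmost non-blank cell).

state=s0 head=0 tape=__[1]##11#   (s0,1)→(s3,#,left)
state=s3 head=-1 tape=_[_]###11#   (s3,_)→(s0,#,left)
state=s0 head=-2 tape=[_]####11#   (s0,_)→(s2,#,right)
state=s2 head=-1 tape=#[#]###11#   (s2,#)→(s1,0,right)
state=s1 head=0 tape=#0[#]##11#   (s1,#)→(s4,0,left)
state=s4 head=-1 tape=#[0]0##11#   (s4,0)→(s3,#,left)
state=s3 head=-2 tape=[#]#0##11#   (s3,#)→(s2,1,right)
state=s2 head=-1 tape=1[#]0##11#   (s2,#)→(s1,0,right)
state=s1 head=0 tape=10[0]##11#   (s1,0)→(s4,_,right)
state=s4 head=1 tape=10_[#]#11#
After 9 steps: state s4, head at 1, tape 10_##11#.

state s4, head at 1, tape 10_##11#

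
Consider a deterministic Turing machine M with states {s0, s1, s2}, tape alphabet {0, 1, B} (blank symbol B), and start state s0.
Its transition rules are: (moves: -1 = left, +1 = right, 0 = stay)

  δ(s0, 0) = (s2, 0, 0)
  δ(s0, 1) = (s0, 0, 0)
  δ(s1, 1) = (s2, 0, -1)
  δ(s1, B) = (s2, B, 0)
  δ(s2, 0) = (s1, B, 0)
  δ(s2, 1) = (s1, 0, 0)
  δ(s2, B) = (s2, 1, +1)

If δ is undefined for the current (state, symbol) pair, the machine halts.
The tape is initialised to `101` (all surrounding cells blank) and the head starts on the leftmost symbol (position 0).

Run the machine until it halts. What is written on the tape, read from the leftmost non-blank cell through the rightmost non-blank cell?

110

s0 | [1]01   read 1 → write 0, move 0, go to s0
s0 | [0]01   read 0 → write 0, move 0, go to s2
s2 | [0]01   read 0 → write B, move 0, go to s1
s1 | [B]01   read B → write B, move 0, go to s2
s2 | [B]01   read B → write 1, move +1, go to s2
s2 | 1[0]1   read 0 → write B, move 0, go to s1
s1 | 1[B]1   read B → write B, move 0, go to s2
s2 | 1[B]1   read B → write 1, move +1, go to s2
s2 | 11[1]   read 1 → write 0, move 0, go to s1
s1 | 11[0]
The non-blank tape span at halt is 110.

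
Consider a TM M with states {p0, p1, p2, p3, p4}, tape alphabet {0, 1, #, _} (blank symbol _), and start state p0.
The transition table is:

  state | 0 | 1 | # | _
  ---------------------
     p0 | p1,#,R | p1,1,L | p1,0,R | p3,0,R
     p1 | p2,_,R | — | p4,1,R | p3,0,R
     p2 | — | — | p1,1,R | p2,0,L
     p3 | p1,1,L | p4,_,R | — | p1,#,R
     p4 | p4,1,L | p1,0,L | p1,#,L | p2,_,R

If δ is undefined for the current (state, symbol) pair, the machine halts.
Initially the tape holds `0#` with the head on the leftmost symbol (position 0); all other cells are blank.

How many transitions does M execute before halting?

5

state=p0 head=0 tape=[0]#__   (p0,0)→(p1,#,R)
state=p1 head=1 tape=#[#]__   (p1,#)→(p4,1,R)
state=p4 head=2 tape=#1[_]_   (p4,_)→(p2,_,R)
state=p2 head=3 tape=#1_[_]   (p2,_)→(p2,0,L)
state=p2 head=2 tape=#1[_]0   (p2,_)→(p2,0,L)
state=p2 head=1 tape=#[1]00
M halts after 5 transitions.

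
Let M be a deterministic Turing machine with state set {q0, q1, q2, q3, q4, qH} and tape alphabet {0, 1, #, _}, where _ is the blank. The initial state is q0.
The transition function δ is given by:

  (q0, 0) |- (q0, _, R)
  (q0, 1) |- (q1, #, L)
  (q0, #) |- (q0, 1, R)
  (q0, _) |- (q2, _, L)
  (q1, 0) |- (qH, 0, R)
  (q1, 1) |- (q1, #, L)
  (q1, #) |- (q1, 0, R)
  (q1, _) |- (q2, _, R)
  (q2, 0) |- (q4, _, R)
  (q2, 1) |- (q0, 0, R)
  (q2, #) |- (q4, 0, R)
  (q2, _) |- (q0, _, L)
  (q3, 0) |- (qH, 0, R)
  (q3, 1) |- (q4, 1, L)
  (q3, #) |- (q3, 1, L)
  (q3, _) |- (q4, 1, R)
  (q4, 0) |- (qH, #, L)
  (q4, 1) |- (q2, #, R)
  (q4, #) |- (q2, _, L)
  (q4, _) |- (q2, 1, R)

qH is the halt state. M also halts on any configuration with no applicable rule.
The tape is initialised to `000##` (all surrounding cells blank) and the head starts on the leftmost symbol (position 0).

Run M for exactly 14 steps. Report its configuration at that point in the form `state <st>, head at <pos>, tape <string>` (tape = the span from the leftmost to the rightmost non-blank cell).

state q4, head at 6, tape 1_0

q0 | [0]00##__   read 0 → write _, move R, go to q0
q0 | _[0]0##__   read 0 → write _, move R, go to q0
q0 | __[0]##__   read 0 → write _, move R, go to q0
q0 | ___[#]#__   read # → write 1, move R, go to q0
q0 | ___1[#]__   read # → write 1, move R, go to q0
q0 | ___11[_]_   read _ → write _, move L, go to q2
q2 | ___1[1]__   read 1 → write 0, move R, go to q0
q0 | ___10[_]_   read _ → write _, move L, go to q2
q2 | ___1[0]__   read 0 → write _, move R, go to q4
q4 | ___1_[_]_   read _ → write 1, move R, go to q2
q2 | ___1_1[_]   read _ → write _, move L, go to q0
q0 | ___1_[1]_   read 1 → write #, move L, go to q1
q1 | ___1[_]#_   read _ → write _, move R, go to q2
q2 | ___1_[#]_   read # → write 0, move R, go to q4
q4 | ___1_0[_]
After 14 steps: state q4, head at 6, tape 1_0.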